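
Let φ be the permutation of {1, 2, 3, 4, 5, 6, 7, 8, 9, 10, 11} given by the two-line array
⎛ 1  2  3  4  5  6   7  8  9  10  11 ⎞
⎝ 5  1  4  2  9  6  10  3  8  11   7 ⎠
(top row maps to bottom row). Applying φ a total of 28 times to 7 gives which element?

Tracing 7 → 10 → … returns to 7 after 3 steps, so 7 lies in a 3-cycle (7 10 11).
On a 3-cycle, φ^3 is the identity, so φ^28 = φ^1 there (28 ≡ 1 mod 3).
Stepping 1 place around the cycle: 7 → 10.

10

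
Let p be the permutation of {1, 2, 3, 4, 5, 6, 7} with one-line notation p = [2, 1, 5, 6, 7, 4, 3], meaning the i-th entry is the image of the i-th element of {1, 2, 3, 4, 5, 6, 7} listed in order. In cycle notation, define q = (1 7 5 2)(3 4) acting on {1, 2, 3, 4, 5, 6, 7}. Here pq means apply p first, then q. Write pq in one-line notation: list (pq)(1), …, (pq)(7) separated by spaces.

(pq)(x) = q(p(x)). Computing each image: q(p(1)) = q(2) = 1, q(p(2)) = q(1) = 7, q(p(3)) = q(5) = 2, q(p(4)) = q(6) = 6, q(p(5)) = q(7) = 5, q(p(6)) = q(4) = 3, q(p(7)) = q(3) = 4.
Hence pq = [1 7 2 6 5 3 4].

1 7 2 6 5 3 4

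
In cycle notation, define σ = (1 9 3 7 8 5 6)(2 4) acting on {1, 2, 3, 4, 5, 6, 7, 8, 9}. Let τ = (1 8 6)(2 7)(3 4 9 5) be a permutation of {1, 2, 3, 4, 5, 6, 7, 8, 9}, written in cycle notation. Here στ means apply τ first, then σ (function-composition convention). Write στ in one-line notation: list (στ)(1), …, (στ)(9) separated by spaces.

5 8 2 3 7 9 4 1 6

For each element, apply τ then σ: 1 → 8 → 5; 2 → 7 → 8; 3 → 4 → 2; 4 → 9 → 3; 5 → 3 → 7; 6 → 1 → 9; 7 → 2 → 4; 8 → 6 → 1; 9 → 5 → 6.
So στ in one-line form is 5 8 2 3 7 9 4 1 6.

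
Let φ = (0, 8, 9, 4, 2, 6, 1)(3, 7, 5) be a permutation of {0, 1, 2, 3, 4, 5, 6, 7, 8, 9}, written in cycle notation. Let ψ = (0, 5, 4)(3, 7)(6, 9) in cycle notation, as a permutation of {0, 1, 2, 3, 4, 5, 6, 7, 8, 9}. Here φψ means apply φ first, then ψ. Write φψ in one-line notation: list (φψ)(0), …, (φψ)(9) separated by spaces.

8 5 9 3 2 7 1 4 6 0

(φψ)(x) = ψ(φ(x)). Computing each image: ψ(φ(0)) = ψ(8) = 8, ψ(φ(1)) = ψ(0) = 5, ψ(φ(2)) = ψ(6) = 9, ψ(φ(3)) = ψ(7) = 3, ψ(φ(4)) = ψ(2) = 2, ψ(φ(5)) = ψ(3) = 7, ψ(φ(6)) = ψ(1) = 1, ψ(φ(7)) = ψ(5) = 4, ψ(φ(8)) = ψ(9) = 6, ψ(φ(9)) = ψ(4) = 0.
Hence φψ = [8 5 9 3 2 7 1 4 6 0].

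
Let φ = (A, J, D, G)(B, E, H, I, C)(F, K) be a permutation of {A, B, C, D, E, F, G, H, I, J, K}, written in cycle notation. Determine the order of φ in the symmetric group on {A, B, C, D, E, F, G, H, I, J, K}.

The disjoint cycles have lengths 5, 4, 2.
The order is lcm(5, 4, 2) = 20.

20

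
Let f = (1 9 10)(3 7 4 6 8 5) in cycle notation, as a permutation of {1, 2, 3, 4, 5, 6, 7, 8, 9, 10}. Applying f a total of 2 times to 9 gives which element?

1

9 lies in the 3-cycle (1 9 10).
Stepping 2 places around the cycle: 9 → 10 → 1.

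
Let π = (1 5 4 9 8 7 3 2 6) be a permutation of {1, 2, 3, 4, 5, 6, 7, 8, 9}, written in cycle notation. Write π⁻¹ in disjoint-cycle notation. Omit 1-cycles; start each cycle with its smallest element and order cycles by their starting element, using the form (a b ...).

The inverse reverses each cycle.
After reversing and putting each cycle's least element first, π⁻¹ = (1 6 2 3 7 8 9 4 5).

(1 6 2 3 7 8 9 4 5)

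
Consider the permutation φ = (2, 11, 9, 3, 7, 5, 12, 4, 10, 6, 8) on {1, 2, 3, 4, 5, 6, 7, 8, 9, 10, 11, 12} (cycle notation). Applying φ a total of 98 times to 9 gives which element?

11

9 lies in the 11-cycle (2, 11, 9, 3, 7, 5, 12, 4, 10, 6, 8).
Powers repeat with period 11 on this cycle, and 98 mod 11 = 10, so φ^98(9) = φ^10(9).
Stepping 10 places around the cycle: 9 → 3 → 7 → 5 → 12 → 4 → 10 → 6 → 8 → 2 → 11.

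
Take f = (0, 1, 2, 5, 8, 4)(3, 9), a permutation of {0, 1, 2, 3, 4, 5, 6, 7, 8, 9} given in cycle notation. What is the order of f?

The disjoint cycles have lengths 6, 2, 1, 1.
The order is lcm(6, 2) = 6.

6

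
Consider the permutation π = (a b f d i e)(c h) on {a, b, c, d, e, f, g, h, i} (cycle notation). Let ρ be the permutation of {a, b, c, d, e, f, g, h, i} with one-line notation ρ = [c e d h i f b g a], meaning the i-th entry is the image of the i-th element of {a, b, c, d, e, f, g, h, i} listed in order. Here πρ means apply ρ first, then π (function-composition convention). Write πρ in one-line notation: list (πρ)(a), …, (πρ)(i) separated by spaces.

(πρ)(x) = π(ρ(x)). Computing each image: π(ρ(a)) = π(c) = h, π(ρ(b)) = π(e) = a, π(ρ(c)) = π(d) = i, π(ρ(d)) = π(h) = c, π(ρ(e)) = π(i) = e, π(ρ(f)) = π(f) = d, π(ρ(g)) = π(b) = f, π(ρ(h)) = π(g) = g, π(ρ(i)) = π(a) = b.
Hence πρ = [h a i c e d f g b].

h a i c e d f g b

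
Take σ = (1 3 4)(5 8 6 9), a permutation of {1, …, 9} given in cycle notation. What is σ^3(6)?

8

6 lies in the 4-cycle (5 8 6 9).
Advancing 3 steps from 6: 6 → 9 → 5 → 8.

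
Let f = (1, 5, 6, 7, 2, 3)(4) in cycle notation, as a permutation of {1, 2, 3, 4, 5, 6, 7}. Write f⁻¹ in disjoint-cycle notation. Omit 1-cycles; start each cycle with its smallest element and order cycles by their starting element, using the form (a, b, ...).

(1, 3, 2, 7, 6, 5)

The inverse reverses each cycle.
After reversing and putting each cycle's least element first, f⁻¹ = (1, 3, 2, 7, 6, 5).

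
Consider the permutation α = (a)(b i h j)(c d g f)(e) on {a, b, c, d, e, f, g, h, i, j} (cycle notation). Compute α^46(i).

j

i lies in the 4-cycle (b i h j).
On a 4-cycle, α^4 is the identity, so α^46 = α^2 there (46 ≡ 2 mod 4).
Advancing 2 steps from i: i → h → j.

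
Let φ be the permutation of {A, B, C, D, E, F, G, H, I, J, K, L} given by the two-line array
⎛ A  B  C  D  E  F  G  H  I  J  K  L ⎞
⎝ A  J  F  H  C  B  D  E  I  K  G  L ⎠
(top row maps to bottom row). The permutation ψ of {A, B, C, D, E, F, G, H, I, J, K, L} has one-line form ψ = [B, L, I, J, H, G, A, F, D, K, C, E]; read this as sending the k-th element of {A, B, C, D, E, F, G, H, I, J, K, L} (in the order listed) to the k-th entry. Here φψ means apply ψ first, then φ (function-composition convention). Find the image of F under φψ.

First apply ψ: ψ(F) = G, then φ(G) = D. Thus (φψ)(F) = D.

D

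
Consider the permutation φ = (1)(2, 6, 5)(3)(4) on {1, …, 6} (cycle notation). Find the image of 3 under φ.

3

The 1-cycle (3) fixes 3, so φ(3) = 3.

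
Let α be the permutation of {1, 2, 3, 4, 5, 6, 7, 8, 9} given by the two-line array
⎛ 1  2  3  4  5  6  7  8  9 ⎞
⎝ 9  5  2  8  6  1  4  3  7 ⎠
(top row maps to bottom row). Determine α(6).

1

The entry below 6 in the array is 1, so α(6) = 1.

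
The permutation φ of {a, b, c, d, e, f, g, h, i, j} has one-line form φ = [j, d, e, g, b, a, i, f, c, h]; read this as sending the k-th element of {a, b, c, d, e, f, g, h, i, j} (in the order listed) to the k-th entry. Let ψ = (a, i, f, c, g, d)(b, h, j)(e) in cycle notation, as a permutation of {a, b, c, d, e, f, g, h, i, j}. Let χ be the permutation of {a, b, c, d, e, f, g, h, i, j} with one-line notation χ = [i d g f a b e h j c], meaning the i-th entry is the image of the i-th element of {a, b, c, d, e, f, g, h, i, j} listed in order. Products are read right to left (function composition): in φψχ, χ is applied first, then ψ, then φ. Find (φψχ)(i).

d

Apply the permutations in order: χ(i) = j, then ψ(j) = b, then φ(b) = d. So (φψχ)(i) = d.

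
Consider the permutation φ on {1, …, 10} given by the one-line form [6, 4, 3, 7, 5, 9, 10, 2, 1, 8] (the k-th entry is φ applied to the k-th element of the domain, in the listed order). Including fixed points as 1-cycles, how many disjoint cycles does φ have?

The cycle decomposition is (1 6 9)(2 4 7 10 8)(3)(5), which has 4 cycles (counting 1-cycles).

4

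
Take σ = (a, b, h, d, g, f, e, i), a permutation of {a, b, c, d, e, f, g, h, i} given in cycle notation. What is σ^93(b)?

e

b lies in the 8-cycle (a, b, h, d, g, f, e, i).
On an 8-cycle, σ^8 is the identity, so σ^93 = σ^5 there (93 ≡ 5 mod 8).
Advancing 5 steps from b: b → h → d → g → f → e.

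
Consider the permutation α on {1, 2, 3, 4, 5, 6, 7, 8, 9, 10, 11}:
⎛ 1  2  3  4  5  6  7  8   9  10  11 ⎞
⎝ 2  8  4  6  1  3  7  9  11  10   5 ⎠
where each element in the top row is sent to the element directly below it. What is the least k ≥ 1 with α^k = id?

6

Decomposing into disjoint cycles gives cycle lengths 6, 3, 1, 1.
The order of α is the least common multiple of its cycle lengths: lcm(6, 3) = 6.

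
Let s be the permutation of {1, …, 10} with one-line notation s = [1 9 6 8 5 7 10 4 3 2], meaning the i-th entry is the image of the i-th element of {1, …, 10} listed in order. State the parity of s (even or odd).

even

In disjoint-cycle form the cycle lengths are 6, 2, 1, 1.
A cycle is odd iff its length is even; s has 2 even-length cycles, so sgn(s) = (−1)^2 and s is even.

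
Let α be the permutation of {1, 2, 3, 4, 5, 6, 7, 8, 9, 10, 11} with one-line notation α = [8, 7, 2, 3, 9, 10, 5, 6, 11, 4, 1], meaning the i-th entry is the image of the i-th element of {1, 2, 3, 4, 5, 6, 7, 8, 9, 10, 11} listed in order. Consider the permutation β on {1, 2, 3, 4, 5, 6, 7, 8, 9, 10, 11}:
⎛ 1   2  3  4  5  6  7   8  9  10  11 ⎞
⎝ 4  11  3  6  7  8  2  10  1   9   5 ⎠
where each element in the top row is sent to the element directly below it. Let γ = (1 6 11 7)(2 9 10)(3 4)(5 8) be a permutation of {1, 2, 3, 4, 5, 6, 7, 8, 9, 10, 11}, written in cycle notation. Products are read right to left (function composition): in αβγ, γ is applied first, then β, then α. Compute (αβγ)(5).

Apply the permutations in order: γ(5) = 8, then β(8) = 10, then α(10) = 4. So (αβγ)(5) = 4.

4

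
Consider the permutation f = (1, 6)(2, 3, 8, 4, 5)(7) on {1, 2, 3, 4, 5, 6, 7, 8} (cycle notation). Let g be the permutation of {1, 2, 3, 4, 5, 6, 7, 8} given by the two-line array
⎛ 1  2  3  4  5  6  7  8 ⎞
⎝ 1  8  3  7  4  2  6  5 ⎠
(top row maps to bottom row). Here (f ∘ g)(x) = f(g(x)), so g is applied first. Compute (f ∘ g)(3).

8

First apply g: g(3) = 3, then f(3) = 8. Thus (f ∘ g)(3) = 8.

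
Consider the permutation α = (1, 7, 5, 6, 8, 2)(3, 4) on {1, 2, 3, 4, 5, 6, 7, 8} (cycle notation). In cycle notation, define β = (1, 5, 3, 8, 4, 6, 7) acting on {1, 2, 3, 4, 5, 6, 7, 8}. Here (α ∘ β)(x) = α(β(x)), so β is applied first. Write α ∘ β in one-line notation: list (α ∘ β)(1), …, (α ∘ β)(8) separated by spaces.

For each element, apply β then α: 1 → 5 → 6; 2 → 2 → 1; 3 → 8 → 2; 4 → 6 → 8; 5 → 3 → 4; 6 → 7 → 5; 7 → 1 → 7; 8 → 4 → 3.
Collecting the images, α ∘ β = [6 1 2 8 4 5 7 3].

6 1 2 8 4 5 7 3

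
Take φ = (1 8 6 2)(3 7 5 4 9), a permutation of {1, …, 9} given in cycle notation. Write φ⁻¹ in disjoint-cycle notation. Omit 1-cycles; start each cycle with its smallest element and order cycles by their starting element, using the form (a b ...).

The inverse reverses each cycle.
After reversing and putting each cycle's least element first, φ⁻¹ = (1 2 6 8)(3 9 4 5 7).

(1 2 6 8)(3 9 4 5 7)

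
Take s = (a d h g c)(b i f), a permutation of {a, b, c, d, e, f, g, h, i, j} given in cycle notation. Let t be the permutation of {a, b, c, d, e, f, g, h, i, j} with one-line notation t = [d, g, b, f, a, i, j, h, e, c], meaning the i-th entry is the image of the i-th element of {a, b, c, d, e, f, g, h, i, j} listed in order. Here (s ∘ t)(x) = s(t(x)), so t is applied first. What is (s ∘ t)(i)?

e

First apply t: t(i) = e, then s(e) = e. Thus (s ∘ t)(i) = e.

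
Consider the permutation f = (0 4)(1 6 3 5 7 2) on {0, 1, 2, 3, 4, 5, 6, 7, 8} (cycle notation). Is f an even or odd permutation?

The cycle lengths are 6, 2, 1.
A cycle is odd iff its length is even; f has 2 even-length cycles, so sgn(f) = (−1)^2 and f is even.

even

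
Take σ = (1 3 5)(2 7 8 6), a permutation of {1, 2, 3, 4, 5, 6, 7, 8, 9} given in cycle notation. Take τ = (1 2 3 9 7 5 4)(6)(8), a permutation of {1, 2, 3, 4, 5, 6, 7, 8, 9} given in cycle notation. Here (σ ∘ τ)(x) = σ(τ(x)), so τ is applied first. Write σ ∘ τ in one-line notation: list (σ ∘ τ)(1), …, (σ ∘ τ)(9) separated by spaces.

(σ ∘ τ)(x) = σ(τ(x)). Computing each image: σ(τ(1)) = σ(2) = 7, σ(τ(2)) = σ(3) = 5, σ(τ(3)) = σ(9) = 9, σ(τ(4)) = σ(1) = 3, σ(τ(5)) = σ(4) = 4, σ(τ(6)) = σ(6) = 2, σ(τ(7)) = σ(5) = 1, σ(τ(8)) = σ(8) = 6, σ(τ(9)) = σ(7) = 8.
Hence σ ∘ τ = [7 5 9 3 4 2 1 6 8].

7 5 9 3 4 2 1 6 8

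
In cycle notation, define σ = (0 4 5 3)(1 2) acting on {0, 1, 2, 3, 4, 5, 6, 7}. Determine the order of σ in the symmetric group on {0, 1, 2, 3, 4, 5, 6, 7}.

The cycle type of σ is (4, 2, 1, 1).
Since disjoint cycles commute, ord(σ) = lcm(4, 2) = 4.

4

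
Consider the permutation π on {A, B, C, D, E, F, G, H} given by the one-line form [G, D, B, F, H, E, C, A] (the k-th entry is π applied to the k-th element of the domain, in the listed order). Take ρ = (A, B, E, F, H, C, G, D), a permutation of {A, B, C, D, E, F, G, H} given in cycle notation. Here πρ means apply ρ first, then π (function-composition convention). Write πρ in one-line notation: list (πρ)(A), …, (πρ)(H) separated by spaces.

D H C G E A F B

Chase each element through ρ then π: A → B → D; B → E → H; C → G → C; D → A → G; E → F → E; F → H → A; G → D → F; H → C → B.
Collecting the images, πρ = [D H C G E A F B].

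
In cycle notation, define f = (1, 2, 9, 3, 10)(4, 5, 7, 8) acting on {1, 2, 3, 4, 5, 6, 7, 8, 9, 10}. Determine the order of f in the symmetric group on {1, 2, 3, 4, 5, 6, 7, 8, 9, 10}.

The disjoint cycles have lengths 5, 4, 1.
Since disjoint cycles commute, ord(f) = lcm(5, 4) = 20.

20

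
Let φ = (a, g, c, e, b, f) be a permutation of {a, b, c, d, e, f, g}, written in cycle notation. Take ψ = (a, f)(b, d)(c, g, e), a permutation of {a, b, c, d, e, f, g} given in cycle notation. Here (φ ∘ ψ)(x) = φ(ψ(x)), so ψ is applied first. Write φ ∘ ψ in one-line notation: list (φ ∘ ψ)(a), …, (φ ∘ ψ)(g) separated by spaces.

For each element, apply ψ then φ: a → f → a; b → d → d; c → g → c; d → b → f; e → c → e; f → a → g; g → e → b.
So φ ∘ ψ in one-line form is a d c f e g b.

a d c f e g b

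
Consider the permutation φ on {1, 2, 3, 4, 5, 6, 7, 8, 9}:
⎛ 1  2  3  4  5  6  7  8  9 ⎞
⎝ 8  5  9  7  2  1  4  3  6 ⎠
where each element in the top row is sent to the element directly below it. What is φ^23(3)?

1

Tracing 3 → 9 → … returns to 3 after 5 steps, so 3 lies in a 5-cycle (1 8 3 9 6).
Since the cycle has length 5, φ^23 acts on it the same as φ^3 (23 mod 5 = 3).
Advancing 3 steps from 3: 3 → 9 → 6 → 1.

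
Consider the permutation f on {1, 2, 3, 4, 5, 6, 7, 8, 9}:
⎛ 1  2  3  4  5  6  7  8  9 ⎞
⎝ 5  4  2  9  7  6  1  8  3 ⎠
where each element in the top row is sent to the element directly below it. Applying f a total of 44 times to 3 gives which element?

Tracing 3 → 2 → … returns to 3 after 4 steps, so 3 lies in a 4-cycle (2, 4, 9, 3).
Since the cycle has length 4, f^44 acts on it the same as f^0 (44 mod 4 = 0).
So f^44(3) = 3.

3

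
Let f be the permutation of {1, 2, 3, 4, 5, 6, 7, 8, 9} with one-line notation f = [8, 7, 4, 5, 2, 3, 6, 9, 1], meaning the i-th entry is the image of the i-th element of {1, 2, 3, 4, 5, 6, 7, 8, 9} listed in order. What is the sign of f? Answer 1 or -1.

-1

In disjoint-cycle form the cycle lengths are 6, 3.
A cycle is odd iff its length is even; f has 1 even-length cycle, so sgn(f) = (−1)^1 and f is odd.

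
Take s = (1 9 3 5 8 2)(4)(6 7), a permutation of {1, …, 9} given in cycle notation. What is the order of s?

The cycle type of s is (6, 2, 1).
The order of s is the least common multiple of its cycle lengths: lcm(6, 2) = 6.

6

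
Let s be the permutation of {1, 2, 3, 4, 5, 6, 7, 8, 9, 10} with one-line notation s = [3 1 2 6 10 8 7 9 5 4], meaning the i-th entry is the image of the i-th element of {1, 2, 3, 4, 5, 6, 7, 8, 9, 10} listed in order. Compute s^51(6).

5

Tracing 6 → 8 → … returns to 6 after 6 steps, so 6 lies in a 6-cycle (4 6 8 9 5 10).
Since the cycle has length 6, s^51 acts on it the same as s^3 (51 mod 6 = 3).
Stepping 3 places around the cycle: 6 → 8 → 9 → 5.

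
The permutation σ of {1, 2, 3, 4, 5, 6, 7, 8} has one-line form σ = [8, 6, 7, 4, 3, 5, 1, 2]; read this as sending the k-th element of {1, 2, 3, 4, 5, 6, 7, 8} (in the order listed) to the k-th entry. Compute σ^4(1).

Tracing 1 → 8 → … returns to 1 after 7 steps, so 1 lies in a 7-cycle (1, 8, 2, 6, 5, 3, 7).
Stepping 4 places around the cycle: 1 → 8 → 2 → 6 → 5.

5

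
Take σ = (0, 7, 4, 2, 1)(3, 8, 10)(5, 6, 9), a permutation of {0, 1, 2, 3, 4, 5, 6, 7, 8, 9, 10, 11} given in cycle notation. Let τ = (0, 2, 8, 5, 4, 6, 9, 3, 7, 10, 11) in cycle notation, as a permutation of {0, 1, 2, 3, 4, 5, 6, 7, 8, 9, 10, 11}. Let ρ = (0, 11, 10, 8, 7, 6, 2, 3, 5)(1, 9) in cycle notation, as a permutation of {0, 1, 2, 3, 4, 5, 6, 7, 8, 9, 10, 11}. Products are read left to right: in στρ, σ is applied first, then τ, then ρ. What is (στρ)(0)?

Apply the permutations in order: σ(0) = 7, then τ(7) = 10, then ρ(10) = 8. So (στρ)(0) = 8.

8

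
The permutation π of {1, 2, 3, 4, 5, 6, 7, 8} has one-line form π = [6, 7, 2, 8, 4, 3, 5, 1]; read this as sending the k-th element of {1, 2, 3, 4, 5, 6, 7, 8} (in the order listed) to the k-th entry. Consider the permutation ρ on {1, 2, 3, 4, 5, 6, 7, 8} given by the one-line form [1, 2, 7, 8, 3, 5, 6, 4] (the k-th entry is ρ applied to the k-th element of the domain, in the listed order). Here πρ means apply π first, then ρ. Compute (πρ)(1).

5

(πρ)(1) = ρ(π(1)). π(1) = 6, then ρ(6) = 5. So (πρ)(1) = 5.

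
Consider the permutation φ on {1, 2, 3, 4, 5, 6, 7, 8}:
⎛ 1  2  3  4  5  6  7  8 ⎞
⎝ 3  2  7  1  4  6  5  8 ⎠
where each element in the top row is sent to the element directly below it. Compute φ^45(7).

7

Tracing 7 → 5 → … returns to 7 after 5 steps, so 7 lies in a 5-cycle (1, 3, 7, 5, 4).
Powers repeat with period 5 on this cycle, and 45 mod 5 = 0, so φ^45(7) = φ^0(7).
So φ^45(7) = 7.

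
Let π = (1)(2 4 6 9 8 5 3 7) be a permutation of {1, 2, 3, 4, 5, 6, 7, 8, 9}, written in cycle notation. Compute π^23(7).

3

7 lies in the 8-cycle (2 4 6 9 8 5 3 7).
Since the cycle has length 8, π^23 acts on it the same as π^7 (23 mod 8 = 7).
Advancing 7 steps from 7: 7 → 2 → 4 → 6 → 9 → 8 → 5 → 3.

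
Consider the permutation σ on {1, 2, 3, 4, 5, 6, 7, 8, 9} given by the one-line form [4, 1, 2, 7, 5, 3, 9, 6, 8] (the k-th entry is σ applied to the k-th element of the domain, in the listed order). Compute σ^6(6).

9

Tracing 6 → 3 → … returns to 6 after 8 steps, so 6 lies in an 8-cycle (1 4 7 9 8 6 3 2).
Stepping 6 places around the cycle: 6 → 3 → 2 → 1 → 4 → 7 → 9.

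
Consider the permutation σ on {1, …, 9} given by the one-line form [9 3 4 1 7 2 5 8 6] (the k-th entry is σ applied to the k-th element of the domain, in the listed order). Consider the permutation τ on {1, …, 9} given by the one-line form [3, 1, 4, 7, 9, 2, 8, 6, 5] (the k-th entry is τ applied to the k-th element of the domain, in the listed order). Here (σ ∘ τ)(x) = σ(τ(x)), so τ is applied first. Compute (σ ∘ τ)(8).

2

First apply τ: τ(8) = 6, then σ(6) = 2. Thus (σ ∘ τ)(8) = 2.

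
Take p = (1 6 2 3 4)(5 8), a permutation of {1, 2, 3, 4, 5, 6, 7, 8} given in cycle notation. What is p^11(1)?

6

1 lies in the 5-cycle (1 6 2 3 4).
On a 5-cycle, p^5 is the identity, so p^11 = p^1 there (11 ≡ 1 mod 5).
Stepping 1 place around the cycle: 1 → 6.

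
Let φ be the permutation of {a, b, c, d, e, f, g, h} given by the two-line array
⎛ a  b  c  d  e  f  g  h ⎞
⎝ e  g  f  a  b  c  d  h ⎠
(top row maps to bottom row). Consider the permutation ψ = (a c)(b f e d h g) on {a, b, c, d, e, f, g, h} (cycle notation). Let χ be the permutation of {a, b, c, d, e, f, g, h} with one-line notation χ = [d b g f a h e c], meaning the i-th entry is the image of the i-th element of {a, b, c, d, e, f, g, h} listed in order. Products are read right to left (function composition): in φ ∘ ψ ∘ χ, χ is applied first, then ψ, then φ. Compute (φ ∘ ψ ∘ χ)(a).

(φ ∘ ψ ∘ χ)(a) = φ(ψ(χ(a))). χ(a) = d, then ψ(d) = h, then φ(h) = h, so the result is h.

h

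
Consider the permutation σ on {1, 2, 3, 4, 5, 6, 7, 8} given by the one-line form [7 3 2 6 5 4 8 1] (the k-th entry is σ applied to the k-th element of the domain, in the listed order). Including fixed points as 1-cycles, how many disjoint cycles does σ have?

4

The cycle decomposition is (1, 7, 8)(2, 3)(4, 6)(5), which has 4 cycles (counting 1-cycles).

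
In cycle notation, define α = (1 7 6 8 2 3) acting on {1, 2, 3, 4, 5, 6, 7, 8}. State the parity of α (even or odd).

The cycle lengths are 6, 1, 1.
A cycle is odd iff its length is even; α has 1 even-length cycle, so sgn(α) = (−1)^1 and α is odd.

odd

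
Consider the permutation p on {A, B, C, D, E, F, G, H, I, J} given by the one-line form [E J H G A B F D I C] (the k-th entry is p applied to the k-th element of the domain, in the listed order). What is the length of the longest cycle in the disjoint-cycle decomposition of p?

7

Decomposing into disjoint cycles gives (A, E)(B, J, C, H, D, G, F); the longest has length 7.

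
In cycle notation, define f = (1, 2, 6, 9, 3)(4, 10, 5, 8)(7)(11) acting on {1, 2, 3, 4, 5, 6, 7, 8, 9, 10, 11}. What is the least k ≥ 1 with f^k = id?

20

The cycle type of f is (5, 4, 1, 1).
The order is lcm(5, 4) = 20.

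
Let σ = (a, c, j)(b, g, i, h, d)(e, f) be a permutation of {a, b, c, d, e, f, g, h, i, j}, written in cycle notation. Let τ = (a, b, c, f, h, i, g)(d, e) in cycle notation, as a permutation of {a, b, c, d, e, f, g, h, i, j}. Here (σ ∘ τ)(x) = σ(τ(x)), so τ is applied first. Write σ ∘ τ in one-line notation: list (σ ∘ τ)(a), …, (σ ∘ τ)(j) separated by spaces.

Chase each element through τ then σ: a → b → g; b → c → j; c → f → e; d → e → f; e → d → b; f → h → d; g → a → c; h → i → h; i → g → i; j → j → a.
Collecting the images, σ ∘ τ = [g j e f b d c h i a].

g j e f b d c h i a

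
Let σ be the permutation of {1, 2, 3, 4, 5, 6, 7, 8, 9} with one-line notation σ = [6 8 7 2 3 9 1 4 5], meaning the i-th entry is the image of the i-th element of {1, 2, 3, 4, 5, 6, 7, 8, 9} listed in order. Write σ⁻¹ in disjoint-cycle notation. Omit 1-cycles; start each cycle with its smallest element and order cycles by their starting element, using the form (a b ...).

(1 7 3 5 9 6)(2 4 8)

The cycle decomposition of σ is (1 6 9 5 3 7)(2 8 4).
Reversing each cycle (and rotating so the smallest element leads) gives σ⁻¹ = (1 7 3 5 9 6)(2 4 8).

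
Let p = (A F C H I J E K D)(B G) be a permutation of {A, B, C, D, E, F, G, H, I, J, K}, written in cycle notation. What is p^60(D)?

D lies in the 9-cycle (A F C H I J E K D).
Powers repeat with period 9 on this cycle, and 60 mod 9 = 6, so p^60(D) = p^6(D).
Stepping 6 places around the cycle: D → A → F → C → H → I → J.

J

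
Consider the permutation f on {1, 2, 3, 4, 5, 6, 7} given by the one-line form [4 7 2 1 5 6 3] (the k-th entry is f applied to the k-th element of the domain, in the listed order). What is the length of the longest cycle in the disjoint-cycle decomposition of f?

Decomposing into disjoint cycles gives (1 4)(2 7 3); the longest has length 3.

3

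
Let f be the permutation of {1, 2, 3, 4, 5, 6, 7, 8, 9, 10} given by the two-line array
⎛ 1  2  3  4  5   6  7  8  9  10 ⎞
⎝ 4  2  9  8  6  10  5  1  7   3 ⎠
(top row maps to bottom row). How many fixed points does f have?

1

The fixed points (elements with f(x) = x) are {2}, so there is 1.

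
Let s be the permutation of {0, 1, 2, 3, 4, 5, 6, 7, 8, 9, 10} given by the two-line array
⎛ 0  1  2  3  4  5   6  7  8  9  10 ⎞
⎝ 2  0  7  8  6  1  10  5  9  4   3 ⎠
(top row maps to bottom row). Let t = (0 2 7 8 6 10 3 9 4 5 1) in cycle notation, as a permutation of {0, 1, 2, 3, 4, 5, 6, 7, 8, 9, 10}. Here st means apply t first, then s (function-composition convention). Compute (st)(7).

9

(st)(7) = s(t(7)). t(7) = 8, then s(8) = 9. So (st)(7) = 9.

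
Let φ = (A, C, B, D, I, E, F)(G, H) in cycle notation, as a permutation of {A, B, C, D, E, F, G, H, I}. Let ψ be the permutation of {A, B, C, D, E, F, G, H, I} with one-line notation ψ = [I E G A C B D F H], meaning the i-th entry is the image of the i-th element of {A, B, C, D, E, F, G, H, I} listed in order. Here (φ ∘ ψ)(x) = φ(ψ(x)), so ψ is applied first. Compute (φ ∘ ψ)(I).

ψ(I) = H, then φ(H) = G; composing gives (φ ∘ ψ)(I) = G.

G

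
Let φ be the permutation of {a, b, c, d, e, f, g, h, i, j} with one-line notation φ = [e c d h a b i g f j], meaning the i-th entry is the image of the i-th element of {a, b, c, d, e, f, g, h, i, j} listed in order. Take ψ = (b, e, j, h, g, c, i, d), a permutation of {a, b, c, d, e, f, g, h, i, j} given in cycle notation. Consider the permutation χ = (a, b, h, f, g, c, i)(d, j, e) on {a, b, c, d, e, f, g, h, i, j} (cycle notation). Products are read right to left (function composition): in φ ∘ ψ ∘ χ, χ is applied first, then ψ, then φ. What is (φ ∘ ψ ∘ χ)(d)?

g

Chase d: χ(d) = j; ψ(j) = h; φ(h) = g. Hence (φ ∘ ψ ∘ χ)(d) = g.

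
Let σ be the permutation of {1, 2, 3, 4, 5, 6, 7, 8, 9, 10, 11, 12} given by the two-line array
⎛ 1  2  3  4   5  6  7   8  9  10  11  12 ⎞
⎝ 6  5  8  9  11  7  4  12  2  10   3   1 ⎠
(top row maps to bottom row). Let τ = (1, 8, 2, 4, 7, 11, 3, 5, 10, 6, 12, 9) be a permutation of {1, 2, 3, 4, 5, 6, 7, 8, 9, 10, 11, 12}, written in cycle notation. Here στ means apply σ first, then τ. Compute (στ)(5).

3

(στ)(5) = τ(σ(5)). σ(5) = 11, then τ(11) = 3. So (στ)(5) = 3.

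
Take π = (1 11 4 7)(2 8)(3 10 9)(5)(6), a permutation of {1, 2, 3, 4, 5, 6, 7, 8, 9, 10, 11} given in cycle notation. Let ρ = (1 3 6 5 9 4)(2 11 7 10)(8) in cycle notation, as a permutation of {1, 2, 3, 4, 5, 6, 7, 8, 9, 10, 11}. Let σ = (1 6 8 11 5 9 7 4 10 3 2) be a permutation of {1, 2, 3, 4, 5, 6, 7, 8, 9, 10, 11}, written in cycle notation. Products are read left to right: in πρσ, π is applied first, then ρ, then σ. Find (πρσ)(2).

(πρσ)(2) = σ(ρ(π(2))). π(2) = 8, then ρ(8) = 8, then σ(8) = 11, so the result is 11.

11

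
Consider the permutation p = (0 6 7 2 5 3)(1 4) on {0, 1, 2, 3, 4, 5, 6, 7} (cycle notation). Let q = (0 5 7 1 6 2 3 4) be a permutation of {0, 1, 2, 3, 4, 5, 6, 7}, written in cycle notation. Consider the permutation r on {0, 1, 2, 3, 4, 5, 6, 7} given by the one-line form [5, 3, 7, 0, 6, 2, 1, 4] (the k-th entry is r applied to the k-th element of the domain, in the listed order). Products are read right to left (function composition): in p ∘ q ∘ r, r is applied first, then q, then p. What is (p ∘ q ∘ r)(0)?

2

Chase 0: r(0) = 5; q(5) = 7; p(7) = 2. Hence (p ∘ q ∘ r)(0) = 2.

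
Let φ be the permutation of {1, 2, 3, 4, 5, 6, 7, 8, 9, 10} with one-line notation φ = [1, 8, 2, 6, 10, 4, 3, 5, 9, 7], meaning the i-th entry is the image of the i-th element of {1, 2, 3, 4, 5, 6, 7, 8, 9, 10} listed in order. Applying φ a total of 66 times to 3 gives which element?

Tracing 3 → 2 → … returns to 3 after 6 steps, so 3 lies in a 6-cycle (2, 8, 5, 10, 7, 3).
On a 6-cycle, φ^6 is the identity, so φ^66 = φ^0 there (66 ≡ 0 mod 6).
So φ^66(3) = 3.

3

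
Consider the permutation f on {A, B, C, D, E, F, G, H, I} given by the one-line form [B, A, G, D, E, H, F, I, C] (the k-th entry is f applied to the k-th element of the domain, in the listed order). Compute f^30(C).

C

Tracing C → G → … returns to C after 5 steps, so C lies in a 5-cycle (C G F H I).
Since the cycle has length 5, f^30 acts on it the same as f^0 (30 mod 5 = 0).
So f^30(C) = C.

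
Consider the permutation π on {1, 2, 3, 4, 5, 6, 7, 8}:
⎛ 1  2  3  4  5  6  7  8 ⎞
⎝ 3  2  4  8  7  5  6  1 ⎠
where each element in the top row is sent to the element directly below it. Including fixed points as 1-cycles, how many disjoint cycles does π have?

3

The cycle decomposition is (1 3 4 8)(2)(5 7 6), which has 3 cycles (counting 1-cycles).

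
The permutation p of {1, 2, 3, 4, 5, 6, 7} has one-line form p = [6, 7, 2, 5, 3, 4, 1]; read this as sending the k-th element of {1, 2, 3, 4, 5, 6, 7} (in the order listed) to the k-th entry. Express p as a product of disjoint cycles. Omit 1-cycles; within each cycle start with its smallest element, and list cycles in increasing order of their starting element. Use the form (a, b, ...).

(1, 6, 4, 5, 3, 2, 7)

From 1: 1 → 6 → 4 → 5 → 3 → 2 → 7 → 1, closing the cycle (1, 6, 4, 5, 3, 2, 7).
Repeating from the next unused element and collecting all non-trivial cycles gives (1, 6, 4, 5, 3, 2, 7).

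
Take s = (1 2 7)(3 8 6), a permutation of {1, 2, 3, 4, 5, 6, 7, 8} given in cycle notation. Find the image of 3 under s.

8

In the cycle (3 8 6), 3 is followed by 8, so s(3) = 8.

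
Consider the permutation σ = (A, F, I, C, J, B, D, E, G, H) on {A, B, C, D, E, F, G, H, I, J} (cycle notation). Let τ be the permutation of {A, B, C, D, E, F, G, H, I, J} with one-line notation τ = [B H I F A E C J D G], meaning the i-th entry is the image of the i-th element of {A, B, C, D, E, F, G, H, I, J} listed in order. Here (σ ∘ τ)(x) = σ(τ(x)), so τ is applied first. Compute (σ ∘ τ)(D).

τ(D) = F, then σ(F) = I; composing gives (σ ∘ τ)(D) = I.

I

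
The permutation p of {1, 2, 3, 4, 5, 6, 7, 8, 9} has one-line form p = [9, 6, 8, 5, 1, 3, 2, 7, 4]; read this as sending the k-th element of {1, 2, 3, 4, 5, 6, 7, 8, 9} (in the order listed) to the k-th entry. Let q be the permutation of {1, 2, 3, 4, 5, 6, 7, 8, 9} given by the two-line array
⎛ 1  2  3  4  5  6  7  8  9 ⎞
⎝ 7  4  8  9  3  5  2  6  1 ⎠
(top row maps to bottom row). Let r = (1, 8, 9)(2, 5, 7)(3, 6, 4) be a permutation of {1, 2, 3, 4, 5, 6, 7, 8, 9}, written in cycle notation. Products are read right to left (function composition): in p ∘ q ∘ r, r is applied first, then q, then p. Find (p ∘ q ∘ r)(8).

Chase 8: r(8) = 9; q(9) = 1; p(1) = 9. Hence (p ∘ q ∘ r)(8) = 9.

9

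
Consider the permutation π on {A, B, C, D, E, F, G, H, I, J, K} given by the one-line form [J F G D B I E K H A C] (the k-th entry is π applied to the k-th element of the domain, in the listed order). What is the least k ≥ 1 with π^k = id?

8

The disjoint-cycle form of π has cycle lengths 8, 2, 1.
The order of π is the least common multiple of its cycle lengths: lcm(8, 2) = 8.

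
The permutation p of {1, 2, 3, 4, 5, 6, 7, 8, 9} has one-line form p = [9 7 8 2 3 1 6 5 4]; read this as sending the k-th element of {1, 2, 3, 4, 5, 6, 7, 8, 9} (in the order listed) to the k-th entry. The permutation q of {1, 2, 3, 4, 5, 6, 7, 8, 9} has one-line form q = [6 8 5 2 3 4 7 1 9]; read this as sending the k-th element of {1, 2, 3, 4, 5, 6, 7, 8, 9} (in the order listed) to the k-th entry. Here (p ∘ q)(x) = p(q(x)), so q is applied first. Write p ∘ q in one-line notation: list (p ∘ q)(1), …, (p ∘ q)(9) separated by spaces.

1 5 3 7 8 2 6 9 4

Chase each element through q then p: 1 → 6 → 1; 2 → 8 → 5; 3 → 5 → 3; 4 → 2 → 7; 5 → 3 → 8; 6 → 4 → 2; 7 → 7 → 6; 8 → 1 → 9; 9 → 9 → 4.
So p ∘ q in one-line form is 1 5 3 7 8 2 6 9 4.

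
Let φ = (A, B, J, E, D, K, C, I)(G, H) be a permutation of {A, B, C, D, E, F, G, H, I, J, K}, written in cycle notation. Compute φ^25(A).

B

A lies in the 8-cycle (A, B, J, E, D, K, C, I).
Powers repeat with period 8 on this cycle, and 25 mod 8 = 1, so φ^25(A) = φ^1(A).
Stepping 1 place around the cycle: A → B.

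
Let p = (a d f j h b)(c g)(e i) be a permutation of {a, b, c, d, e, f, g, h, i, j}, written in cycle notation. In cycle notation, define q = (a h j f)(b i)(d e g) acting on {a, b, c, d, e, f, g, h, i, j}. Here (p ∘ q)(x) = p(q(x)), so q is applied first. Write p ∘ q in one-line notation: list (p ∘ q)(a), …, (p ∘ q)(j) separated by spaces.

b e g i c d f h a j

For each element, apply q then p: a → h → b; b → i → e; c → c → g; d → e → i; e → g → c; f → a → d; g → d → f; h → j → h; i → b → a; j → f → j.
Collecting the images, p ∘ q = [b e g i c d f h a j].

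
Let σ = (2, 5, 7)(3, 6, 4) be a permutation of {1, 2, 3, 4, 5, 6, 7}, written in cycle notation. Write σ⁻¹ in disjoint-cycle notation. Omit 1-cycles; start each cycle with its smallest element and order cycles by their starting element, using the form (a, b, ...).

The inverse reverses each cycle.
After reversing and putting each cycle's least element first, σ⁻¹ = (2, 7, 5)(3, 4, 6).

(2, 7, 5)(3, 4, 6)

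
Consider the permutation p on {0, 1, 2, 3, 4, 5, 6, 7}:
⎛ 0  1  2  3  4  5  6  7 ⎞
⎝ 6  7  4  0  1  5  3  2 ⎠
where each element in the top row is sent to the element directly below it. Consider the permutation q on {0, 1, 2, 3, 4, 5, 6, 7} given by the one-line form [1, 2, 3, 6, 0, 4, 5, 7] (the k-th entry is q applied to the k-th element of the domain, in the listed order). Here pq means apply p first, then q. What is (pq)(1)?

7

(pq)(1) = q(p(1)). p(1) = 7, then q(7) = 7. So (pq)(1) = 7.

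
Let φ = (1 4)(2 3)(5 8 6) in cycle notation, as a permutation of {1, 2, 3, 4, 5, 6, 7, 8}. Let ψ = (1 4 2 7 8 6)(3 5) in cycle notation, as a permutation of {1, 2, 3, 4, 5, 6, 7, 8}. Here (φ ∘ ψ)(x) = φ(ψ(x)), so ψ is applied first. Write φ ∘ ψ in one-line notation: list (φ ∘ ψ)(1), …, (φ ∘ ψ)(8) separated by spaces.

1 7 8 3 2 4 6 5

Chase each element through ψ then φ: 1 → 4 → 1; 2 → 7 → 7; 3 → 5 → 8; 4 → 2 → 3; 5 → 3 → 2; 6 → 1 → 4; 7 → 8 → 6; 8 → 6 → 5.
So φ ∘ ψ in one-line form is 1 7 8 3 2 4 6 5.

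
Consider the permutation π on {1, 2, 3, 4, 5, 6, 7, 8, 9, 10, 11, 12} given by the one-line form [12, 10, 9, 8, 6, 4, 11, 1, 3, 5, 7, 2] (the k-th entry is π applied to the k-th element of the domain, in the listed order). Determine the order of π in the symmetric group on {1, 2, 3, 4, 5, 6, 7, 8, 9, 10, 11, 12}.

8

The disjoint-cycle form of π has cycle lengths 8, 2, 2.
The order is lcm(8, 2, 2) = 8.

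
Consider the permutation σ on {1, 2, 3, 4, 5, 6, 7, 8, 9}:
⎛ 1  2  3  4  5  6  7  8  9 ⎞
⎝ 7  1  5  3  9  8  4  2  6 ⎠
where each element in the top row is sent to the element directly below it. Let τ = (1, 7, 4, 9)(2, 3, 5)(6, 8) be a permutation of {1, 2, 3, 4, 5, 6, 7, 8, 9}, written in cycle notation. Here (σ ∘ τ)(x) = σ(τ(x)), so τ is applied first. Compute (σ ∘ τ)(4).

6

First apply τ: τ(4) = 9, then σ(9) = 6. Thus (σ ∘ τ)(4) = 6.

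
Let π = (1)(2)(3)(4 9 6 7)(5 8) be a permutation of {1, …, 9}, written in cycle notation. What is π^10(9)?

7

9 lies in the 4-cycle (4 9 6 7).
Powers repeat with period 4 on this cycle, and 10 mod 4 = 2, so π^10(9) = π^2(9).
Advancing 2 steps from 9: 9 → 6 → 7.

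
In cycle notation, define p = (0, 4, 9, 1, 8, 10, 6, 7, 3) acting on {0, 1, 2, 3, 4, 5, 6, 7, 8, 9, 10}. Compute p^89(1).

9

1 lies in the 9-cycle (0, 4, 9, 1, 8, 10, 6, 7, 3).
Since the cycle has length 9, p^89 acts on it the same as p^8 (89 mod 9 = 8).
Advancing 8 steps from 1: 1 → 8 → 10 → 6 → 7 → 3 → 0 → 4 → 9.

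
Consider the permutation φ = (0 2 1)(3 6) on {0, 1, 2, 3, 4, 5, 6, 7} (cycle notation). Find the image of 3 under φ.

Within (3 6), 3 ↦ 6.

6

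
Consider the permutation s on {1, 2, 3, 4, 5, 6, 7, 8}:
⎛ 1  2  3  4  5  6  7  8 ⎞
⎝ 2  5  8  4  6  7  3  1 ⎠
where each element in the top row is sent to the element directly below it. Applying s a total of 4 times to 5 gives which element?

8

Tracing 5 → 6 → … returns to 5 after 7 steps, so 5 lies in a 7-cycle (1 2 5 6 7 3 8).
Advancing 4 steps from 5: 5 → 6 → 7 → 3 → 8.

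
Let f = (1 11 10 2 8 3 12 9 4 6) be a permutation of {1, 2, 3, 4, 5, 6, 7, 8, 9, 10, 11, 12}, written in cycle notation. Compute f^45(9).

9 lies in the 10-cycle (1 11 10 2 8 3 12 9 4 6).
Since the cycle has length 10, f^45 acts on it the same as f^5 (45 mod 10 = 5).
Stepping 5 places around the cycle: 9 → 4 → 6 → 1 → 11 → 10.

10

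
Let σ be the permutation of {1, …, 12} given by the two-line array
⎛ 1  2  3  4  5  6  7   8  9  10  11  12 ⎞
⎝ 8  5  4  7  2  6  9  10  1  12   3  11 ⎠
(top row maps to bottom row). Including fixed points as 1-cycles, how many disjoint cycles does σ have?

3

The cycle decomposition is (1 8 10 12 11 3 4 7 9)(2 5)(6), which has 3 cycles (counting 1-cycles).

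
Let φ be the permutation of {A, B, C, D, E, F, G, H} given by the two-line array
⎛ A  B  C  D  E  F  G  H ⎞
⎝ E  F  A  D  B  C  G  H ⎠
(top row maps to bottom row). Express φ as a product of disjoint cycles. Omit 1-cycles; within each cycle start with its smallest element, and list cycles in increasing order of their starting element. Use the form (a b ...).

(A E B F C)

From A: A → E → B → F → C → A, closing the cycle (A E B F C).
Repeating from the next unused element and collecting all non-trivial cycles gives (A E B F C).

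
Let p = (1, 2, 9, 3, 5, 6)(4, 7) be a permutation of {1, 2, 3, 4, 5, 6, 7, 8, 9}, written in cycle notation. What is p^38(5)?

1

5 lies in the 6-cycle (1, 2, 9, 3, 5, 6).
On a 6-cycle, p^6 is the identity, so p^38 = p^2 there (38 ≡ 2 mod 6).
Stepping 2 places around the cycle: 5 → 6 → 1.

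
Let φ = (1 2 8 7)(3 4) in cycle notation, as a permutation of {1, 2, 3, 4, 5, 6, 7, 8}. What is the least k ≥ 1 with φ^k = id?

4

The cycle type of φ is (4, 2, 1, 1).
The order of φ is the least common multiple of its cycle lengths: lcm(4, 2) = 4.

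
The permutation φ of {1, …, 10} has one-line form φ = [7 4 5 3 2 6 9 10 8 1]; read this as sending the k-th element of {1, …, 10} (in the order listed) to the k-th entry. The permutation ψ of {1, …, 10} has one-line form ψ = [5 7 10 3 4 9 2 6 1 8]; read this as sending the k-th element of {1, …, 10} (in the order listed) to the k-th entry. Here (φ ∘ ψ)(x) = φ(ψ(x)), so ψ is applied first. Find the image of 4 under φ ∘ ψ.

ψ(4) = 3, then φ(3) = 5; composing gives (φ ∘ ψ)(4) = 5.

5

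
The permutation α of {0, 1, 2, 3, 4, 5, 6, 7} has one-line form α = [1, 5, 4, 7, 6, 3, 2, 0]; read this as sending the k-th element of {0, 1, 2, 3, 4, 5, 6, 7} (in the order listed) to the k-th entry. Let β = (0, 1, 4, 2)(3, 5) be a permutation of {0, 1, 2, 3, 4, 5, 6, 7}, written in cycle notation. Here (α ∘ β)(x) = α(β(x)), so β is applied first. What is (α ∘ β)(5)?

7

First apply β: β(5) = 3, then α(3) = 7. Thus (α ∘ β)(5) = 7.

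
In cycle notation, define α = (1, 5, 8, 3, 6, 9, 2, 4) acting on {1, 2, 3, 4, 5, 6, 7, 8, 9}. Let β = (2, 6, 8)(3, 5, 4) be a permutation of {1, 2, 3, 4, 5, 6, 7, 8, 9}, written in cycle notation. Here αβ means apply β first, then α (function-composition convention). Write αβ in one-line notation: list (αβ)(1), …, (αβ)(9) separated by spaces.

5 9 8 6 1 3 7 4 2

(αβ)(x) = α(β(x)). Computing each image: α(β(1)) = α(1) = 5, α(β(2)) = α(6) = 9, α(β(3)) = α(5) = 8, α(β(4)) = α(3) = 6, α(β(5)) = α(4) = 1, α(β(6)) = α(8) = 3, α(β(7)) = α(7) = 7, α(β(8)) = α(2) = 4, α(β(9)) = α(9) = 2.
Hence αβ = [5 9 8 6 1 3 7 4 2].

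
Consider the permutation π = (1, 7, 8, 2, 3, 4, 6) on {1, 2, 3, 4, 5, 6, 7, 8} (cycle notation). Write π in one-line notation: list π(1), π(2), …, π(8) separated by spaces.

Image by image: 1↦7, 2↦3, 3↦4, 4↦6, 5↦5, 6↦1, 7↦8, 8↦2.
So the one-line form is 7 3 4 6 5 1 8 2.

7 3 4 6 5 1 8 2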